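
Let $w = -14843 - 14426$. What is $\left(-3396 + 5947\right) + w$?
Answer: $-26718$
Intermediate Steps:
$w = -29269$
$\left(-3396 + 5947\right) + w = \left(-3396 + 5947\right) - 29269 = 2551 - 29269 = -26718$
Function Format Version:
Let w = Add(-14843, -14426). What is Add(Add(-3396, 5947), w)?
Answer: -26718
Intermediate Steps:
w = -29269
Add(Add(-3396, 5947), w) = Add(Add(-3396, 5947), -29269) = Add(2551, -29269) = -26718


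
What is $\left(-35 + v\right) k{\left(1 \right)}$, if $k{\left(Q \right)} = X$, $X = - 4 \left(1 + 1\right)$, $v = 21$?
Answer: $112$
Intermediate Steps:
$X = -8$ ($X = \left(-4\right) 2 = -8$)
$k{\left(Q \right)} = -8$
$\left(-35 + v\right) k{\left(1 \right)} = \left(-35 + 21\right) \left(-8\right) = \left(-14\right) \left(-8\right) = 112$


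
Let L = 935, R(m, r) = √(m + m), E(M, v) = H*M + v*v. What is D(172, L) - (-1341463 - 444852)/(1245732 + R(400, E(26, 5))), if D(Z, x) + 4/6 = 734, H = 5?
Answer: 855185470581385/1163886161268 - 8931575*√2/387962053756 ≈ 734.77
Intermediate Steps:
E(M, v) = v² + 5*M (E(M, v) = 5*M + v*v = 5*M + v² = v² + 5*M)
R(m, r) = √2*√m (R(m, r) = √(2*m) = √2*√m)
D(Z, x) = 2200/3 (D(Z, x) = -⅔ + 734 = 2200/3)
D(172, L) - (-1341463 - 444852)/(1245732 + R(400, E(26, 5))) = 2200/3 - (-1341463 - 444852)/(1245732 + √2*√400) = 2200/3 - (-1786315)/(1245732 + √2*20) = 2200/3 - (-1786315)/(1245732 + 20*√2) = 2200/3 + 1786315/(1245732 + 20*√2)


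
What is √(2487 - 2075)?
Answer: 2*√103 ≈ 20.298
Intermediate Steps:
√(2487 - 2075) = √412 = 2*√103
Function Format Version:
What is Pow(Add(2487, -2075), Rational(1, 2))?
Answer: Mul(2, Pow(103, Rational(1, 2))) ≈ 20.298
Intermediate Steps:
Pow(Add(2487, -2075), Rational(1, 2)) = Pow(412, Rational(1, 2)) = Mul(2, Pow(103, Rational(1, 2)))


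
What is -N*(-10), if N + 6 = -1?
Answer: -70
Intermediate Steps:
N = -7 (N = -6 - 1 = -7)
-N*(-10) = -1*(-7)*(-10) = 7*(-10) = -70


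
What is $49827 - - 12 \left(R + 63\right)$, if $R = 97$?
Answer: $51747$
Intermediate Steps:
$49827 - - 12 \left(R + 63\right) = 49827 - - 12 \left(97 + 63\right) = 49827 - \left(-12\right) 160 = 49827 - -1920 = 49827 + 1920 = 51747$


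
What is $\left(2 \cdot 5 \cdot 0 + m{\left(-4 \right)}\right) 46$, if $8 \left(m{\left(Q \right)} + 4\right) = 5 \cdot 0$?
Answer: $-184$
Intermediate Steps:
$m{\left(Q \right)} = -4$ ($m{\left(Q \right)} = -4 + \frac{5 \cdot 0}{8} = -4 + \frac{1}{8} \cdot 0 = -4 + 0 = -4$)
$\left(2 \cdot 5 \cdot 0 + m{\left(-4 \right)}\right) 46 = \left(2 \cdot 5 \cdot 0 - 4\right) 46 = \left(10 \cdot 0 - 4\right) 46 = \left(0 - 4\right) 46 = \left(-4\right) 46 = -184$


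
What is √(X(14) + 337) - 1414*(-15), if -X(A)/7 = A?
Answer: 21210 + √239 ≈ 21225.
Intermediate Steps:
X(A) = -7*A
√(X(14) + 337) - 1414*(-15) = √(-7*14 + 337) - 1414*(-15) = √(-98 + 337) + 21210 = √239 + 21210 = 21210 + √239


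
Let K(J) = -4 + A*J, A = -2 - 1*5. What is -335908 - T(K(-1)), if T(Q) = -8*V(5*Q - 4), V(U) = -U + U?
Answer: -335908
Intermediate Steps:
A = -7 (A = -2 - 5 = -7)
K(J) = -4 - 7*J
V(U) = 0
T(Q) = 0 (T(Q) = -8*0 = 0)
-335908 - T(K(-1)) = -335908 - 1*0 = -335908 + 0 = -335908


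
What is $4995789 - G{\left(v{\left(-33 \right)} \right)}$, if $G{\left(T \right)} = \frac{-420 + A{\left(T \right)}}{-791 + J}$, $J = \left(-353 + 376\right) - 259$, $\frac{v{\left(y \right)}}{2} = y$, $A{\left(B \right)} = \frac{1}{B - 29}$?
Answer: $\frac{487414113884}{97565} \approx 4.9958 \cdot 10^{6}$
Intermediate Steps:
$A{\left(B \right)} = \frac{1}{-29 + B}$
$v{\left(y \right)} = 2 y$
$J = -236$ ($J = 23 - 259 = -236$)
$G{\left(T \right)} = \frac{420}{1027} - \frac{1}{1027 \left(-29 + T\right)}$ ($G{\left(T \right)} = \frac{-420 + \frac{1}{-29 + T}}{-791 - 236} = \frac{-420 + \frac{1}{-29 + T}}{-1027} = \left(-420 + \frac{1}{-29 + T}\right) \left(- \frac{1}{1027}\right) = \frac{420}{1027} - \frac{1}{1027 \left(-29 + T\right)}$)
$4995789 - G{\left(v{\left(-33 \right)} \right)} = 4995789 - \frac{-12181 + 420 \cdot 2 \left(-33\right)}{1027 \left(-29 + 2 \left(-33\right)\right)} = 4995789 - \frac{-12181 + 420 \left(-66\right)}{1027 \left(-29 - 66\right)} = 4995789 - \frac{-12181 - 27720}{1027 \left(-95\right)} = 4995789 - \frac{1}{1027} \left(- \frac{1}{95}\right) \left(-39901\right) = 4995789 - \frac{39901}{97565} = \frac{487414113884}{97565}$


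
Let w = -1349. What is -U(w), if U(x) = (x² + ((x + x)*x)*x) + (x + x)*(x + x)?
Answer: 4900724093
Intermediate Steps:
U(x) = 2*x³ + 5*x² (U(x) = (x² + ((2*x)*x)*x) + (2*x)*(2*x) = (x² + (2*x²)*x) + 4*x² = (x² + 2*x³) + 4*x² = 2*x³ + 5*x²)
-U(w) = -(-1349)²*(5 + 2*(-1349)) = -1819801*(5 - 2698) = -1819801*(-2693) = -1*(-4900724093) = 4900724093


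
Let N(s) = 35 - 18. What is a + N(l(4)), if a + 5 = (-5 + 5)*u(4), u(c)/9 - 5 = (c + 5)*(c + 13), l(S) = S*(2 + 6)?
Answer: 12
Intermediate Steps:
l(S) = 8*S (l(S) = S*8 = 8*S)
N(s) = 17
u(c) = 45 + 9*(5 + c)*(13 + c) (u(c) = 45 + 9*((c + 5)*(c + 13)) = 45 + 9*((5 + c)*(13 + c)) = 45 + 9*(5 + c)*(13 + c))
a = -5 (a = -5 + (-5 + 5)*(630 + 9*4² + 162*4) = -5 + 0*(630 + 9*16 + 648) = -5 + 0*(630 + 144 + 648) = -5 + 0*1422 = -5 + 0 = -5)
a + N(l(4)) = -5 + 17 = 12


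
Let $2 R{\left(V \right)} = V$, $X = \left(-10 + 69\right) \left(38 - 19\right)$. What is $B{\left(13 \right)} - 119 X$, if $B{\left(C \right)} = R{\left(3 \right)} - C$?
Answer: $- \frac{266821}{2} \approx -1.3341 \cdot 10^{5}$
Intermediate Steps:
$X = 1121$ ($X = 59 \cdot 19 = 1121$)
$R{\left(V \right)} = \frac{V}{2}$
$B{\left(C \right)} = \frac{3}{2} - C$ ($B{\left(C \right)} = \frac{1}{2} \cdot 3 - C = \frac{3}{2} - C$)
$B{\left(13 \right)} - 119 X = \left(\frac{3}{2} - 13\right) - 133399 = - \frac{23}{2} - 133399 = - \frac{266821}{2}$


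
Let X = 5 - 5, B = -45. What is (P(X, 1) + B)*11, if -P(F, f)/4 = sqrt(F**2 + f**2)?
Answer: -539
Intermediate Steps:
X = 0
P(F, f) = -4*sqrt(F**2 + f**2)
(P(X, 1) + B)*11 = (-4*sqrt(0**2 + 1**2) - 45)*11 = (-4*sqrt(0 + 1) - 45)*11 = (-4*sqrt(1) - 45)*11 = (-4*1 - 45)*11 = (-4 - 45)*11 = -49*11 = -539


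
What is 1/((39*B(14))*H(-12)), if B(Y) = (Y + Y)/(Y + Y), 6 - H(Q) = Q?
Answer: 1/702 ≈ 0.0014245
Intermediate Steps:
H(Q) = 6 - Q
B(Y) = 1 (B(Y) = (2*Y)/((2*Y)) = (2*Y)*(1/(2*Y)) = 1)
1/((39*B(14))*H(-12)) = 1/((39*1)*(6 - 1*(-12))) = 1/(39*(6 + 12)) = 1/(39*18) = 1/702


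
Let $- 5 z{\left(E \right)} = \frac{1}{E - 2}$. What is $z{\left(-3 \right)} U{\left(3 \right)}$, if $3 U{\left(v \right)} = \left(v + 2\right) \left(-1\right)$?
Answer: $- \frac{1}{15} \approx -0.066667$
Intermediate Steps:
$z{\left(E \right)} = - \frac{1}{5 \left(-2 + E\right)}$ ($z{\left(E \right)} = - \frac{1}{5 \left(E - 2\right)} = - \frac{1}{5 \left(-2 + E\right)}$)
$U{\left(v \right)} = - \frac{2}{3} - \frac{v}{3}$ ($U{\left(v \right)} = \frac{\left(v + 2\right) \left(-1\right)}{3} = \frac{\left(2 + v\right) \left(-1\right)}{3} = \frac{-2 - v}{3} = - \frac{2}{3} - \frac{v}{3}$)
$z{\left(-3 \right)} U{\left(3 \right)} = - \frac{1}{-10 + 5 \left(-3\right)} \left(- \frac{2}{3} - 1\right) = - \frac{1}{-10 - 15} \left(- \frac{2}{3} - 1\right) = - \frac{1}{-25} \left(- \frac{5}{3}\right) = \left(-1\right) \left(- \frac{1}{25}\right) \left(- \frac{5}{3}\right) = \frac{1}{25} \left(- \frac{5}{3}\right) = - \frac{1}{15}$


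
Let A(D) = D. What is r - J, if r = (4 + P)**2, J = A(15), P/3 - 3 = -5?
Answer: -11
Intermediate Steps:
P = -6 (P = 9 + 3*(-5) = 9 - 15 = -6)
J = 15
r = 4 (r = (4 - 6)**2 = (-2)**2 = 4)
r - J = 4 - 1*15 = 4 - 15 = -11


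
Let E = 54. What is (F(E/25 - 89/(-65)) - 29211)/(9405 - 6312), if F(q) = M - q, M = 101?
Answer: -9461897/1005225 ≈ -9.4127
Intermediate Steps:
F(q) = 101 - q
(F(E/25 - 89/(-65)) - 29211)/(9405 - 6312) = ((101 - (54/25 - 89/(-65))) - 29211)/(9405 - 6312) = ((101 - (54*(1/25) - 89*(-1/65))) - 29211)/3093 = ((101 - (54/25 + 89/65)) - 29211)*(1/3093) = ((101 - 1*1147/325) - 29211)*(1/3093) = ((101 - 1147/325) - 29211)*(1/3093) = (31678/325 - 29211)*(1/3093) = -9461897/325*1/3093 = -9461897/1005225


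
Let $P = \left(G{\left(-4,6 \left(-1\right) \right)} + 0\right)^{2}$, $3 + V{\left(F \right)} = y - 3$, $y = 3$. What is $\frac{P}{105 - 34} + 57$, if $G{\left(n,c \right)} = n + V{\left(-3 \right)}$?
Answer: $\frac{4096}{71} \approx 57.69$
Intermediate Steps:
$V{\left(F \right)} = -3$ ($V{\left(F \right)} = -3 + \left(3 - 3\right) = -3 + 0 = -3$)
$G{\left(n,c \right)} = -3 + n$ ($G{\left(n,c \right)} = n - 3 = -3 + n$)
$P = 49$ ($P = \left(\left(-3 - 4\right) + 0\right)^{2} = \left(-7 + 0\right)^{2} = \left(-7\right)^{2} = 49$)
$\frac{P}{105 - 34} + 57 = \frac{1}{105 - 34} \cdot 49 + 57 = \frac{1}{71} \cdot 49 + 57 = \frac{49}{71} + 57 = \frac{4096}{71}$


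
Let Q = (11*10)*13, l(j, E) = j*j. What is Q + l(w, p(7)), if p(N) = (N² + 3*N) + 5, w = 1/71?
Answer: 7208631/5041 ≈ 1430.0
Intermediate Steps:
w = 1/71 ≈ 0.014085
p(N) = 5 + N² + 3*N
l(j, E) = j²
Q = 1430 (Q = 110*13 = 1430)
Q + l(w, p(7)) = 1430 + (1/71)² = 1430 + 1/5041 = 7208631/5041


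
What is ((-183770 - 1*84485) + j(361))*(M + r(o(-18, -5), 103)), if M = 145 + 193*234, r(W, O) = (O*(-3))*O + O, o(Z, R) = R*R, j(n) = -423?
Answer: -3649453274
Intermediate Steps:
o(Z, R) = R**2
r(W, O) = O - 3*O**2 (r(W, O) = (-3*O)*O + O = -3*O**2 + O = O - 3*O**2)
M = 45307 (M = 145 + 45162 = 45307)
((-183770 - 1*84485) + j(361))*(M + r(o(-18, -5), 103)) = ((-183770 - 1*84485) - 423)*(45307 + 103*(1 - 3*103)) = ((-183770 - 84485) - 423)*(45307 + 103*(1 - 309)) = (-268255 - 423)*(45307 + 103*(-308)) = -268678*(45307 - 31724) = -268678*13583 = -3649453274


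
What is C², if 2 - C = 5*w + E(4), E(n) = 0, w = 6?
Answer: 784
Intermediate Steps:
C = -28 (C = 2 - (5*6 + 0) = 2 - (30 + 0) = 2 - 1*30 = 2 - 30 = -28)
C² = (-28)² = 784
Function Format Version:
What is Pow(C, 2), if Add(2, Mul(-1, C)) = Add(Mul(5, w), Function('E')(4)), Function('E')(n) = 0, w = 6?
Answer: 784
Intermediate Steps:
C = -28 (C = Add(2, Mul(-1, Add(Mul(5, 6), 0))) = Add(2, Mul(-1, Add(30, 0))) = Add(2, Mul(-1, 30)) = Add(2, -30) = -28)
Pow(C, 2) = Pow(-28, 2) = 784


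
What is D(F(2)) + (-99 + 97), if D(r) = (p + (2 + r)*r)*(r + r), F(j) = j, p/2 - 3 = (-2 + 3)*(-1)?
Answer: 46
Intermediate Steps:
p = 4 (p = 6 + 2*((-2 + 3)*(-1)) = 6 + 2*(1*(-1)) = 6 + 2*(-1) = 6 - 2 = 4)
D(r) = 2*r*(4 + r*(2 + r)) (D(r) = (4 + (2 + r)*r)*(r + r) = (4 + r*(2 + r))*(2*r) = 2*r*(4 + r*(2 + r)))
D(F(2)) + (-99 + 97) = 2*2*(4 + 2² + 2*2) + (-99 + 97) = 2*2*(4 + 4 + 4) - 2 = 2*2*12 - 2 = 48 - 2 = 46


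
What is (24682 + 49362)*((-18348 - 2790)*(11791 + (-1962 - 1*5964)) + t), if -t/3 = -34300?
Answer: -6041654980680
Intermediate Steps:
t = 102900 (t = -3*(-34300) = 102900)
(24682 + 49362)*((-18348 - 2790)*(11791 + (-1962 - 1*5964)) + t) = (24682 + 49362)*((-18348 - 2790)*(11791 + (-1962 - 1*5964)) + 102900) = 74044*(-21138*(11791 + (-1962 - 5964)) + 102900) = 74044*(-21138*(11791 - 7926) + 102900) = 74044*(-21138*3865 + 102900) = 74044*(-81698370 + 102900) = 74044*(-81595470) = -6041654980680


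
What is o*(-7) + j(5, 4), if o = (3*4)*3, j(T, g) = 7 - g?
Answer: -249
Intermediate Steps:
o = 36 (o = 12*3 = 36)
o*(-7) + j(5, 4) = 36*(-7) + (7 - 1*4) = -252 + (7 - 4) = -252 + 3 = -249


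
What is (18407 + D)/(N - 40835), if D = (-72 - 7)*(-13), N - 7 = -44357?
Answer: -6478/28395 ≈ -0.22814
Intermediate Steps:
N = -44350 (N = 7 - 44357 = -44350)
D = 1027 (D = -79*(-13) = 1027)
(18407 + D)/(N - 40835) = (18407 + 1027)/(-44350 - 40835) = 19434/(-85185) = 19434*(-1/85185) = -6478/28395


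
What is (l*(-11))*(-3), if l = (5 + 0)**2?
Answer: 825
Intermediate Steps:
l = 25 (l = 5**2 = 25)
(l*(-11))*(-3) = (25*(-11))*(-3) = -275*(-3) = 825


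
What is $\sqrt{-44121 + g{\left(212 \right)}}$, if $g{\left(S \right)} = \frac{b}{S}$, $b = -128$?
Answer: $\frac{i \sqrt{123937585}}{53} \approx 210.05 i$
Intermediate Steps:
$g{\left(S \right)} = - \frac{128}{S}$
$\sqrt{-44121 + g{\left(212 \right)}} = \sqrt{-44121 - \frac{128}{212}} = \sqrt{-44121 - \frac{32}{53}} = \sqrt{- \frac{2338445}{53}} = \frac{i \sqrt{123937585}}{53}$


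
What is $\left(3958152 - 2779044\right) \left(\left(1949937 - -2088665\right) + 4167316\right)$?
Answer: $9675663561144$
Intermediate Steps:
$\left(3958152 - 2779044\right) \left(\left(1949937 - -2088665\right) + 4167316\right) = 1179108 \left(\left(1949937 + 2088665\right) + 4167316\right) = 1179108 \left(4038602 + 4167316\right) = 1179108 \cdot 8205918 = 9675663561144$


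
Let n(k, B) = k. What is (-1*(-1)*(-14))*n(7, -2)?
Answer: -98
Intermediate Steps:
(-1*(-1)*(-14))*n(7, -2) = (-1*(-1)*(-14))*7 = (1*(-14))*7 = -14*7 = -98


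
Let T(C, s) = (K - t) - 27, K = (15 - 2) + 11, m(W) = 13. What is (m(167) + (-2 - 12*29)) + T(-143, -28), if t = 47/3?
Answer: -1067/3 ≈ -355.67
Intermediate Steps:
t = 47/3 (t = 47*(⅓) = 47/3 ≈ 15.667)
K = 24 (K = 13 + 11 = 24)
T(C, s) = -56/3 (T(C, s) = (24 - 1*47/3) - 27 = (24 - 47/3) - 27 = 25/3 - 27 = -56/3)
(m(167) + (-2 - 12*29)) + T(-143, -28) = (13 + (-2 - 12*29)) - 56/3 = (13 + (-2 - 348)) - 56/3 = (13 - 350) - 56/3 = -337 - 56/3 = -1067/3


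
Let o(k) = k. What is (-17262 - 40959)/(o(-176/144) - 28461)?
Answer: 523989/256160 ≈ 2.0456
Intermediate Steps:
(-17262 - 40959)/(o(-176/144) - 28461) = (-17262 - 40959)/(-176/144 - 28461) = -58221/(-176*1/144 - 28461) = -58221/(-11/9 - 28461) = -58221/(-256160/9) = -58221*(-9/256160) = 523989/256160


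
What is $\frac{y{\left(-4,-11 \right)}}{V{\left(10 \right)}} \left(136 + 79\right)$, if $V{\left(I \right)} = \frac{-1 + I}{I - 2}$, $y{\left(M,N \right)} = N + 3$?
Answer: $- \frac{13760}{9} \approx -1528.9$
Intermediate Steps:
$y{\left(M,N \right)} = 3 + N$
$V{\left(I \right)} = \frac{-1 + I}{-2 + I}$
$\frac{y{\left(-4,-11 \right)}}{V{\left(10 \right)}} \left(136 + 79\right) = \frac{3 - 11}{\frac{1}{-2 + 10} \left(-1 + 10\right)} \left(136 + 79\right) = - \frac{8}{\frac{1}{8} \cdot 9} \cdot 215 = - \frac{8}{\frac{9}{8}} \cdot 215 = \left(-8\right) \frac{8}{9} \cdot 215 = \left(- \frac{64}{9}\right) 215 = - \frac{13760}{9}$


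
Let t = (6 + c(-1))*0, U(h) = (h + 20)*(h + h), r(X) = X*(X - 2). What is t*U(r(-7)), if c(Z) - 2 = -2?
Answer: 0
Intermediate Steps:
r(X) = X*(-2 + X)
c(Z) = 0 (c(Z) = 2 - 2 = 0)
U(h) = 2*h*(20 + h) (U(h) = (20 + h)*(2*h) = 2*h*(20 + h))
t = 0 (t = (6 + 0)*0 = 6*0 = 0)
t*U(r(-7)) = 0*(2*(-7*(-2 - 7))*(20 - 7*(-2 - 7))) = 0*(2*(-7*(-9))*(20 - 7*(-9))) = 0*(2*63*(20 + 63)) = 0*(2*63*83) = 0*10458 = 0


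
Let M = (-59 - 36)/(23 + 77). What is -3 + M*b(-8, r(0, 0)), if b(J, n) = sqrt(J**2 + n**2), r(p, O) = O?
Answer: -53/5 ≈ -10.600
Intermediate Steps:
M = -19/20 (M = -95/100 = -95*1/100 = -19/20 ≈ -0.95000)
-3 + M*b(-8, r(0, 0)) = -3 - 19*sqrt((-8)**2 + 0**2)/20 = -3 - 19*sqrt(64 + 0)/20 = -3 - 19*sqrt(64)/20 = -3 - 19/20*8 = -3 - 38/5 = -53/5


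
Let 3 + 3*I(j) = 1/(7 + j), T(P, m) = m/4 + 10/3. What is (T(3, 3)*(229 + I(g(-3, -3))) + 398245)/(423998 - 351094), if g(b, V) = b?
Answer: 57481393/10498176 ≈ 5.4754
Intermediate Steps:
T(P, m) = 10/3 + m/4 (T(P, m) = m*(1/4) + 10*(1/3) = m/4 + 10/3 = 10/3 + m/4)
I(j) = -1 + 1/(3*(7 + j))
(T(3, 3)*(229 + I(g(-3, -3))) + 398245)/(423998 - 351094) = ((10/3 + (1/4)*3)*(229 + (-20/3 - 1*(-3))/(7 - 3)) + 398245)/(423998 - 351094) = ((10/3 + 3/4)*(229 + (-20/3 + 3)/4) + 398245)/72904 = (49*(229 + (1/4)*(-11/3))/12 + 398245)*(1/72904) = (49*(229 - 11/12)/12 + 398245)*(1/72904) = ((49/12)*(2737/12) + 398245)*(1/72904) = (134113/144 + 398245)*(1/72904) = (57481393/144)*(1/72904) = 57481393/10498176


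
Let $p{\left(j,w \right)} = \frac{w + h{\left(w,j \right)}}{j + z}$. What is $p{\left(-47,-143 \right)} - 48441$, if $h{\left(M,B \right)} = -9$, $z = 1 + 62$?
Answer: $- \frac{96901}{2} \approx -48451.0$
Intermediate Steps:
$z = 63$
$p{\left(j,w \right)} = \frac{-9 + w}{63 + j}$ ($p{\left(j,w \right)} = \frac{w - 9}{j + 63} = \frac{-9 + w}{63 + j}$)
$p{\left(-47,-143 \right)} - 48441 = \frac{-9 - 143}{63 - 47} - 48441 = \frac{1}{16} \left(-152\right) - 48441 = - \frac{19}{2} - 48441 = - \frac{96901}{2}$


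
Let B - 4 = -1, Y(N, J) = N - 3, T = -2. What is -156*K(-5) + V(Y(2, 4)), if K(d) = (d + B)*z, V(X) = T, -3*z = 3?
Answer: -314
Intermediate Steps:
Y(N, J) = -3 + N
B = 3 (B = 4 - 1 = 3)
z = -1 (z = -⅓*3 = -1)
V(X) = -2
K(d) = -3 - d (K(d) = (d + 3)*(-1) = (3 + d)*(-1) = -3 - d)
-156*K(-5) + V(Y(2, 4)) = -156*(-3 - 1*(-5)) - 2 = -156*(-3 + 5) - 2 = -156*2 - 2 = -312 - 2 = -314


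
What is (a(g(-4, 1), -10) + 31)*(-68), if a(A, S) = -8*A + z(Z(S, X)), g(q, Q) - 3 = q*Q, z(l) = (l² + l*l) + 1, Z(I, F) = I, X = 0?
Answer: -16320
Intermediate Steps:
z(l) = 1 + 2*l² (z(l) = (l² + l²) + 1 = 2*l² + 1 = 1 + 2*l²)
g(q, Q) = 3 + Q*q (g(q, Q) = 3 + q*Q = 3 + Q*q)
a(A, S) = 1 - 8*A + 2*S² (a(A, S) = -8*A + (1 + 2*S²) = 1 - 8*A + 2*S²)
(a(g(-4, 1), -10) + 31)*(-68) = ((1 - 8*(3 + 1*(-4)) + 2*(-10)²) + 31)*(-68) = ((1 - 8*(3 - 4) + 2*100) + 31)*(-68) = ((1 - 8*(-1) + 200) + 31)*(-68) = ((1 + 8 + 200) + 31)*(-68) = (209 + 31)*(-68) = 240*(-68) = -16320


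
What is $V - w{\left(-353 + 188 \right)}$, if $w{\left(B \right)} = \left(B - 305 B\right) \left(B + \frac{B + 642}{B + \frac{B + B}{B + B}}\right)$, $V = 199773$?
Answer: $\frac{353504673}{41} \approx 8.6221 \cdot 10^{6}$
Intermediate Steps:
$w{\left(B \right)} = - 304 B \left(B + \frac{642 + B}{1 + B}\right)$ ($w{\left(B \right)} = - 304 B \left(B + \frac{642 + B}{B + \frac{2 B}{2 B}}\right) = - 304 B \left(B + \frac{642 + B}{B + 2 B \frac{1}{2 B}}\right) = - 304 B \left(B + \frac{642 + B}{B + 1}\right) = - 304 B \left(B + \frac{642 + B}{1 + B}\right)$)
$V - w{\left(-353 + 188 \right)} = 199773 - - \frac{304 \left(-353 + 188\right) \left(642 + \left(-353 + 188\right)^{2} + 2 \left(-353 + 188\right)\right)}{1 + \left(-353 + 188\right)} = 199773 - \left(-304\right) \left(-165\right) \frac{1}{1 - 165} \left(642 + \left(-165\right)^{2} + 2 \left(-165\right)\right) = 199773 - \left(-304\right) \left(-165\right) \frac{1}{-164} \left(642 + 27225 - 330\right) = 199773 - \left(-304\right) \left(-165\right) \left(- \frac{1}{164}\right) 27537 = 199773 - - \frac{345313980}{41} = 199773 + \frac{345313980}{41} = \frac{353504673}{41}$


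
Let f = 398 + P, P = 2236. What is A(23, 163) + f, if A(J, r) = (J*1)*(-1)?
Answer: 2611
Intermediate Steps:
A(J, r) = -J (A(J, r) = J*(-1) = -J)
f = 2634 (f = 398 + 2236 = 2634)
A(23, 163) + f = -1*23 + 2634 = -23 + 2634 = 2611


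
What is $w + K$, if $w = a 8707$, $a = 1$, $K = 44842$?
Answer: $53549$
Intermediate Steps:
$w = 8707$ ($w = 1 \cdot 8707 = 8707$)
$w + K = 8707 + 44842 = 53549$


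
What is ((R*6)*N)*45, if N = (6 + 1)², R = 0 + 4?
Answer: 52920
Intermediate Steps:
R = 4
N = 49 (N = 7² = 49)
((R*6)*N)*45 = ((4*6)*49)*45 = (24*49)*45 = 1176*45 = 52920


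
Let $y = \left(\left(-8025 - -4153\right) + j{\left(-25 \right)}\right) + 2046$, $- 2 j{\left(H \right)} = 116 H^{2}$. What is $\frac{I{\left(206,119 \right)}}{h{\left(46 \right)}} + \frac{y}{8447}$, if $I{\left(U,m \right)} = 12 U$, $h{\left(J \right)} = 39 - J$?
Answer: $- \frac{21147516}{59129} \approx -357.65$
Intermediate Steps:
$j{\left(H \right)} = - 58 H^{2}$ ($j{\left(H \right)} = - \frac{116 H^{2}}{2} = - 58 H^{2}$)
$y = -38076$ ($y = \left(\left(-8025 - -4153\right) - 58 \left(-25\right)^{2}\right) + 2046 = \left(\left(-8025 + 4153\right) - 36250\right) + 2046 = \left(-3872 - 36250\right) + 2046 = -40122 + 2046 = -38076$)
$\frac{I{\left(206,119 \right)}}{h{\left(46 \right)}} + \frac{y}{8447} = \frac{12 \cdot 206}{39 - 46} - \frac{38076}{8447} = \frac{2472}{39 - 46} - \frac{38076}{8447} = \frac{2472}{-7} - \frac{38076}{8447} = 2472 \left(- \frac{1}{7}\right) - \frac{38076}{8447} = - \frac{2472}{7} - \frac{38076}{8447} = - \frac{21147516}{59129}$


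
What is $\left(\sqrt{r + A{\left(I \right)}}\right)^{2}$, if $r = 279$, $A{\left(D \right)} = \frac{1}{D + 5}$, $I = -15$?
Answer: $\frac{2789}{10} \approx 278.9$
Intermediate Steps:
$A{\left(D \right)} = \frac{1}{5 + D}$
$\left(\sqrt{r + A{\left(I \right)}}\right)^{2} = \left(\sqrt{279 + \frac{1}{5 - 15}}\right)^{2} = \left(\sqrt{279 + \frac{1}{-10}}\right)^{2} = \left(\sqrt{279 - \frac{1}{10}}\right)^{2} = \left(\sqrt{\frac{2789}{10}}\right)^{2} = \left(\frac{\sqrt{27890}}{10}\right)^{2} = \frac{2789}{10}$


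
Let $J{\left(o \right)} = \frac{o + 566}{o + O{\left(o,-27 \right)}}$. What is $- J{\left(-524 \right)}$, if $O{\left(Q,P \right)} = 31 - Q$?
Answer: $- \frac{42}{31} \approx -1.3548$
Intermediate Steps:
$J{\left(o \right)} = \frac{566}{31} + \frac{o}{31}$ ($J{\left(o \right)} = \frac{o + 566}{o - \left(-31 + o\right)} = \frac{566 + o}{31} = \left(566 + o\right) \frac{1}{31} = \frac{566}{31} + \frac{o}{31}$)
$- J{\left(-524 \right)} = - (\frac{566}{31} + \frac{1}{31} \left(-524\right)) = - (\frac{566}{31} - \frac{524}{31}) = \left(-1\right) \frac{42}{31} = - \frac{42}{31}$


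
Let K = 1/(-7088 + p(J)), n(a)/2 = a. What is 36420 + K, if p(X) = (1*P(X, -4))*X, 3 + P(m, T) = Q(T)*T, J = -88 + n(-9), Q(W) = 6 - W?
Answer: 92142599/2530 ≈ 36420.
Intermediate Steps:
n(a) = 2*a
J = -106 (J = -88 + 2*(-9) = -88 - 18 = -106)
P(m, T) = -3 + T*(6 - T) (P(m, T) = -3 + (6 - T)*T = -3 + T*(6 - T))
p(X) = -43*X (p(X) = (1*(-3 - 1*(-4)*(-6 - 4)))*X = (1*(-3 - 1*(-4)*(-10)))*X = (1*(-3 - 40))*X = (1*(-43))*X = -43*X)
K = -1/2530 (K = 1/(-7088 - 43*(-106)) = 1/(-7088 + 4558) = 1/(-2530) = -1/2530 ≈ -0.00039526)
36420 + K = 36420 - 1/2530 = 92142599/2530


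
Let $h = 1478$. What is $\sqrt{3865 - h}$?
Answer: $\sqrt{2387} \approx 48.857$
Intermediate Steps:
$\sqrt{3865 - h} = \sqrt{3865 - 1478} = \sqrt{2387}$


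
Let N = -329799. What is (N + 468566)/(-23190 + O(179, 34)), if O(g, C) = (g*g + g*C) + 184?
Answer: 138767/15121 ≈ 9.1771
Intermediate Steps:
O(g, C) = 184 + g² + C*g (O(g, C) = (g² + C*g) + 184 = 184 + g² + C*g)
(N + 468566)/(-23190 + O(179, 34)) = (-329799 + 468566)/(-23190 + (184 + 179² + 34*179)) = 138767/(-23190 + (184 + 32041 + 6086)) = 138767/(-23190 + 38311) = 138767/15121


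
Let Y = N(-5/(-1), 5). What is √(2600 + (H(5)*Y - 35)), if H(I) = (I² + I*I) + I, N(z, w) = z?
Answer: 2*√710 ≈ 53.292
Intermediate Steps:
Y = 5 (Y = -5/(-1) = -5*(-1) = 5)
H(I) = I + 2*I² (H(I) = (I² + I²) + I = 2*I² + I = I + 2*I²)
√(2600 + (H(5)*Y - 35)) = √(2600 + ((5*(1 + 2*5))*5 - 35)) = √(2600 + ((5*(1 + 10))*5 - 35)) = √(2600 + ((5*11)*5 - 35)) = √(2600 + (55*5 - 35)) = √(2600 + (275 - 35)) = √(2600 + 240) = √2840 = 2*√710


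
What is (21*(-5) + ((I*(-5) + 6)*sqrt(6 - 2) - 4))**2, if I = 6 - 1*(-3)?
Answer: 34969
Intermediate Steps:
I = 9 (I = 6 + 3 = 9)
(21*(-5) + ((I*(-5) + 6)*sqrt(6 - 2) - 4))**2 = (21*(-5) + ((9*(-5) + 6)*sqrt(6 - 2) - 4))**2 = (-105 + ((-45 + 6)*sqrt(4) - 4))**2 = (-105 + (-39*2 - 4))**2 = (-105 + (-78 - 4))**2 = (-105 - 82)**2 = (-187)**2 = 34969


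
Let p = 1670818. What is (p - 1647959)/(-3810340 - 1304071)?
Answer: -22859/5114411 ≈ -0.0044695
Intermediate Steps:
(p - 1647959)/(-3810340 - 1304071) = (1670818 - 1647959)/(-3810340 - 1304071) = 22859/(-5114411) = 22859*(-1/5114411) = -22859/5114411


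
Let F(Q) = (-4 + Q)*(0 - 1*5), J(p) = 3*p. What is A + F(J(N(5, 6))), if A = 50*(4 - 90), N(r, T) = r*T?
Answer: -4730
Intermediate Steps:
N(r, T) = T*r
A = -4300 (A = 50*(-86) = -4300)
F(Q) = 20 - 5*Q (F(Q) = (-4 + Q)*(0 - 5) = (-4 + Q)*(-5) = 20 - 5*Q)
A + F(J(N(5, 6))) = -4300 + (20 - 15*6*5) = -4300 + (20 - 15*30) = -4300 + (20 - 5*90) = -4300 + (20 - 450) = -4300 - 430 = -4730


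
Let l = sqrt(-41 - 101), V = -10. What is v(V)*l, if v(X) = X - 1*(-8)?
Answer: -2*I*sqrt(142) ≈ -23.833*I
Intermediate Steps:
v(X) = 8 + X (v(X) = X + 8 = 8 + X)
l = I*sqrt(142) (l = sqrt(-142) = I*sqrt(142) ≈ 11.916*I)
v(V)*l = (8 - 10)*(I*sqrt(142)) = -2*I*sqrt(142)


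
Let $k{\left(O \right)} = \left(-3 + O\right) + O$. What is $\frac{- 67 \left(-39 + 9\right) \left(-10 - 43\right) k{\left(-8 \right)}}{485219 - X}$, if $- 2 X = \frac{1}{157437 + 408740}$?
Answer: $\frac{763987920260}{183146558509} \approx 4.1715$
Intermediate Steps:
$k{\left(O \right)} = -3 + 2 O$
$X = - \frac{1}{1132354}$ ($X = - \frac{1}{2 \left(157437 + 408740\right)} = - \frac{1}{2 \cdot 566177} = \left(- \frac{1}{2}\right) \frac{1}{566177} = - \frac{1}{1132354} \approx -8.8312 \cdot 10^{-7}$)
$\frac{- 67 \left(-39 + 9\right) \left(-10 - 43\right) k{\left(-8 \right)}}{485219 - X} = \frac{- 67 \left(-39 + 9\right) \left(-10 - 43\right) \left(-3 + 2 \left(-8\right)\right)}{485219 - - \frac{1}{1132354}} = \frac{- 67 \left(\left(-30\right) \left(-53\right)\right) \left(-3 - 16\right)}{485219 + \frac{1}{1132354}} = \frac{\left(-67\right) 1590 \left(-19\right)}{\frac{549439675527}{1132354}} = \left(-106530\right) \left(-19\right) \frac{1132354}{549439675527} = 2024070 \cdot \frac{1132354}{549439675527} = \frac{763987920260}{183146558509}$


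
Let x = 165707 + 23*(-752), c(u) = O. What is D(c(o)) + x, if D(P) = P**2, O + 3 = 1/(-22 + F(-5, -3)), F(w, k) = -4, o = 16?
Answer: 100332077/676 ≈ 1.4842e+5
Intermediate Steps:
O = -79/26 (O = -3 + 1/(-22 - 4) = -3 + 1/(-26) = -3 - 1/26 = -79/26 ≈ -3.0385)
c(u) = -79/26
x = 148411 (x = 165707 - 17296 = 148411)
D(c(o)) + x = (-79/26)**2 + 148411 = 6241/676 + 148411 = 100332077/676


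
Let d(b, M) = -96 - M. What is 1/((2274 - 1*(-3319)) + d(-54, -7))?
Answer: 1/5504 ≈ 0.00018169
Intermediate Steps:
1/((2274 - 1*(-3319)) + d(-54, -7)) = 1/((2274 - 1*(-3319)) + (-96 - 1*(-7))) = 1/((2274 + 3319) + (-96 + 7)) = 1/(5593 - 89) = 1/5504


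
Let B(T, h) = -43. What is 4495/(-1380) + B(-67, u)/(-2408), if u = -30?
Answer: -12517/3864 ≈ -3.2394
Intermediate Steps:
4495/(-1380) + B(-67, u)/(-2408) = 4495/(-1380) - 43/(-2408) = 4495*(-1/1380) - 43*(-1/2408) = -899/276 + 1/56 = -12517/3864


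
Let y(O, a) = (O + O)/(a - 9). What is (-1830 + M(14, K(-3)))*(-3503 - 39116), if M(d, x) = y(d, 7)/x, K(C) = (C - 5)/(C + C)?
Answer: 156880539/2 ≈ 7.8440e+7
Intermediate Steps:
y(O, a) = 2*O/(-9 + a) (y(O, a) = (2*O)/(-9 + a) = 2*O/(-9 + a))
K(C) = (-5 + C)/(2*C) (K(C) = (-5 + C)/((2*C)) = (-5 + C)*(1/(2*C)) = (-5 + C)/(2*C))
M(d, x) = -d/x (M(d, x) = (2*d/(-9 + 7))/x = (2*d/(-2))/x = (2*d*(-½))/x = (-d)/x = -d/x)
(-1830 + M(14, K(-3)))*(-3503 - 39116) = (-1830 - 1*14/(½)*(-5 - 3)/(-3))*(-3503 - 39116) = (-1830 - 1*14/(½)*(-⅓)*(-8))*(-42619) = (-1830 - 1*14/4/3)*(-42619) = (-1830 - 1*14*¾)*(-42619) = (-1830 - 21/2)*(-42619) = -3681/2*(-42619) = 156880539/2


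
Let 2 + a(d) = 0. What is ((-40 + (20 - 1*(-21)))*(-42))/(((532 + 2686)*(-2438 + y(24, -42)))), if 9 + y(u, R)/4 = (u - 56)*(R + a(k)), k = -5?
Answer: -21/5081222 ≈ -4.1329e-6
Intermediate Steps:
a(d) = -2 (a(d) = -2 + 0 = -2)
y(u, R) = -36 + 4*(-56 + u)*(-2 + R) (y(u, R) = -36 + 4*((u - 56)*(R - 2)) = -36 + 4*((-56 + u)*(-2 + R)) = -36 + 4*(-56 + u)*(-2 + R))
((-40 + (20 - 1*(-21)))*(-42))/(((532 + 2686)*(-2438 + y(24, -42)))) = ((-40 + (20 - 1*(-21)))*(-42))/(((532 + 2686)*(-2438 + (412 - 224*(-42) - 8*24 + 4*(-42)*24)))) = ((-40 + (20 + 21))*(-42))/((3218*(-2438 + (412 + 9408 - 192 - 4032)))) = ((-40 + 41)*(-42))/((3218*(-2438 + 5596))) = (1*(-42))/((3218*3158)) = -42/10162444 = -42*1/10162444 = -21/5081222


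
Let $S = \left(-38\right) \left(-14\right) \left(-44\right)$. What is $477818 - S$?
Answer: $501226$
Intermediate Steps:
$S = -23408$ ($S = 532 \left(-44\right) = -23408$)
$477818 - S = 477818 - -23408 = 477818 + 23408 = 501226$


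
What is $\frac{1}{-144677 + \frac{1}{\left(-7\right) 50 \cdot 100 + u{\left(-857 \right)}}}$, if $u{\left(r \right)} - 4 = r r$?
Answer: $- \frac{699453}{101194761680} \approx -6.9119 \cdot 10^{-6}$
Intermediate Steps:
$u{\left(r \right)} = 4 + r^{2}$ ($u{\left(r \right)} = 4 + r r = 4 + r^{2}$)
$\frac{1}{-144677 + \frac{1}{\left(-7\right) 50 \cdot 100 + u{\left(-857 \right)}}} = \frac{1}{-144677 + \frac{1}{\left(-7\right) 50 \cdot 100 + \left(4 + \left(-857\right)^{2}\right)}} = \frac{1}{-144677 + \frac{1}{\left(-350\right) 100 + \left(4 + 734449\right)}} = \frac{1}{-144677 + \frac{1}{-35000 + 734453}} = \frac{1}{-144677 + \frac{1}{699453}} = \frac{1}{- \frac{101194761680}{699453}} = - \frac{699453}{101194761680}$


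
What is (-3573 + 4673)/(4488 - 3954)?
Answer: 550/267 ≈ 2.0599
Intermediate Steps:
(-3573 + 4673)/(4488 - 3954) = 1100/534 = 1100*(1/534) = 550/267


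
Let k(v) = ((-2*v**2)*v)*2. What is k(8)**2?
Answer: 4194304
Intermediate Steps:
k(v) = -4*v**3 (k(v) = -2*v**3*2 = -4*v**3)
k(8)**2 = (-4*8**3)**2 = (-4*512)**2 = (-2048)**2 = 4194304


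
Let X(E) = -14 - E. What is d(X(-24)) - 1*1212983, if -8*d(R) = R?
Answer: -4851937/4 ≈ -1.2130e+6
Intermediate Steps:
d(R) = -R/8
d(X(-24)) - 1*1212983 = -(-14 - 1*(-24))/8 - 1*1212983 = -(-14 + 24)/8 - 1212983 = -1/8*10 - 1212983 = -5/4 - 1212983 = -4851937/4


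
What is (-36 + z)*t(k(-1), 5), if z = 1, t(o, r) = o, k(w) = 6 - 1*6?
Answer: 0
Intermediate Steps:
k(w) = 0 (k(w) = 6 - 6 = 0)
(-36 + z)*t(k(-1), 5) = (-36 + 1)*0 = -35*0 = 0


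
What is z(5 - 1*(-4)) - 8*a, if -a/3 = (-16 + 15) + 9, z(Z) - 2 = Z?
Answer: 203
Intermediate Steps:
z(Z) = 2 + Z
a = -24 (a = -3*((-16 + 15) + 9) = -3*(-1 + 9) = -3*8 = -24)
z(5 - 1*(-4)) - 8*a = (2 + (5 - 1*(-4))) - 8*(-24) = (2 + (5 + 4)) + 192 = (2 + 9) + 192 = 11 + 192 = 203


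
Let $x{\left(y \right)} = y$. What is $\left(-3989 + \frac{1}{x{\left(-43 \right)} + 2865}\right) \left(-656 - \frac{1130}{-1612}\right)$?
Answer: $\frac{5945598235647}{2274532} \approx 2.614 \cdot 10^{6}$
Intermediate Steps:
$\left(-3989 + \frac{1}{x{\left(-43 \right)} + 2865}\right) \left(-656 - \frac{1130}{-1612}\right) = \left(-3989 + \frac{1}{-43 + 2865}\right) \left(-656 - \frac{1130}{-1612}\right) = \left(-3989 + \frac{1}{2822}\right) \left(-656 - - \frac{565}{806}\right) = \left(-3989 + \frac{1}{2822}\right) \left(-656 + \frac{565}{806}\right) = \left(- \frac{11256957}{2822}\right) \left(- \frac{528171}{806}\right) = \frac{5945598235647}{2274532}$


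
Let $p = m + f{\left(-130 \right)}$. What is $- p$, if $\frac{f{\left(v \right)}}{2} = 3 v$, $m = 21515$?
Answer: $-20735$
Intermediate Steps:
$f{\left(v \right)} = 6 v$ ($f{\left(v \right)} = 2 \cdot 3 v = 6 v$)
$p = 20735$ ($p = 21515 + 6 \left(-130\right) = 21515 - 780 = 20735$)
$- p = \left(-1\right) 20735 = -20735$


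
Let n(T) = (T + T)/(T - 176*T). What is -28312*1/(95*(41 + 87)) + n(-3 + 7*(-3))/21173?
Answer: -2622594253/1126403600 ≈ -2.3283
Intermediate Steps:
n(T) = -2/175 (n(T) = (2*T)/((-175*T)) = (2*T)*(-1/(175*T)) = -2/175)
-28312*1/(95*(41 + 87)) + n(-3 + 7*(-3))/21173 = -28312*1/(95*(41 + 87)) - 2/175/21173 = -28312/(95*128) - 2/175*1/21173 = -28312/12160 - 2/3705275 = -28312*1/12160 - 2/3705275 = -3539/1520 - 2/3705275 = -2622594253/1126403600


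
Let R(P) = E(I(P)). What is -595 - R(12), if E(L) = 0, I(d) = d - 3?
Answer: -595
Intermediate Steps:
I(d) = -3 + d
R(P) = 0
-595 - R(12) = -595 - 1*0 = -595 + 0 = -595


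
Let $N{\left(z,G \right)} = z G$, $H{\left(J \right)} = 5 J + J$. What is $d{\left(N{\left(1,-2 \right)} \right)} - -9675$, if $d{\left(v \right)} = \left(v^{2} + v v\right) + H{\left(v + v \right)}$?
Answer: $9659$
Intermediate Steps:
$H{\left(J \right)} = 6 J$
$N{\left(z,G \right)} = G z$
$d{\left(v \right)} = 2 v^{2} + 12 v$ ($d{\left(v \right)} = \left(v^{2} + v v\right) + 6 \left(v + v\right) = \left(v^{2} + v^{2}\right) + 6 \cdot 2 v = 2 v^{2} + 12 v$)
$d{\left(N{\left(1,-2 \right)} \right)} - -9675 = 2 \left(\left(-2\right) 1\right) \left(6 - 2\right) - -9675 = 2 \left(-2\right) \left(6 - 2\right) + 9675 = 2 \left(-2\right) 4 + 9675 = -16 + 9675 = 9659$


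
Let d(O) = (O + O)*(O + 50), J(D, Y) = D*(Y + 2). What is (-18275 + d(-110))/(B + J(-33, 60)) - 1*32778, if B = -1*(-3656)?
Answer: -1507933/46 ≈ -32781.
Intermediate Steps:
J(D, Y) = D*(2 + Y)
B = 3656
d(O) = 2*O*(50 + O) (d(O) = (2*O)*(50 + O) = 2*O*(50 + O))
(-18275 + d(-110))/(B + J(-33, 60)) - 1*32778 = (-18275 + 2*(-110)*(50 - 110))/(3656 - 33*(2 + 60)) - 1*32778 = (-18275 + 2*(-110)*(-60))/(3656 - 33*62) - 32778 = (-18275 + 13200)/(3656 - 2046) - 32778 = -5075/1610 - 32778 = -5075*1/1610 - 32778 = -145/46 - 32778 = -1507933/46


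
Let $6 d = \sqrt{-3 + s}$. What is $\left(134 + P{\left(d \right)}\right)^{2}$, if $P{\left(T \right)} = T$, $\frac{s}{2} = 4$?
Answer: $\frac{\left(804 + \sqrt{5}\right)^{2}}{36} \approx 18056.0$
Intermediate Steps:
$s = 8$ ($s = 2 \cdot 4 = 8$)
$d = \frac{\sqrt{5}}{6}$ ($d = \frac{\sqrt{-3 + 8}}{6} = \frac{\sqrt{5}}{6} \approx 0.37268$)
$\left(134 + P{\left(d \right)}\right)^{2} = \left(134 + \frac{\sqrt{5}}{6}\right)^{2}$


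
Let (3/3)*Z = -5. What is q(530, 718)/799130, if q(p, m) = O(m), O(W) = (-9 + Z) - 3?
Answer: -17/799130 ≈ -2.1273e-5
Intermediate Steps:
Z = -5
O(W) = -17 (O(W) = (-9 - 5) - 3 = -14 - 3 = -17)
q(p, m) = -17
q(530, 718)/799130 = -17/799130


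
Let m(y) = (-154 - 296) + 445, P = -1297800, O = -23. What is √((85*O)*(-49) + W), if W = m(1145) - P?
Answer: √1393590 ≈ 1180.5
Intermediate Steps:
m(y) = -5 (m(y) = -450 + 445 = -5)
W = 1297795 (W = -5 - 1*(-1297800) = -5 + 1297800 = 1297795)
√((85*O)*(-49) + W) = √((85*(-23))*(-49) + 1297795) = √(-1955*(-49) + 1297795) = √(95795 + 1297795) = √1393590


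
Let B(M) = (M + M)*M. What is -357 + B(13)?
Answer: -19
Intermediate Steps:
B(M) = 2*M² (B(M) = (2*M)*M = 2*M²)
-357 + B(13) = -357 + 2*13² = -357 + 2*169 = -357 + 338 = -19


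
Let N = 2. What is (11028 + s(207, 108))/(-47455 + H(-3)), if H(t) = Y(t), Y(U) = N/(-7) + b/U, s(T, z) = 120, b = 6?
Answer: -78036/332201 ≈ -0.23491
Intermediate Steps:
Y(U) = -2/7 + 6/U (Y(U) = 2/(-7) + 6/U = 2*(-⅐) + 6/U = -2/7 + 6/U)
H(t) = -2/7 + 6/t
(11028 + s(207, 108))/(-47455 + H(-3)) = (11028 + 120)/(-47455 + (-2/7 + 6/(-3))) = 11148/(-47455 + (-2/7 + 6*(-⅓))) = 11148/(-47455 + (-2/7 - 2)) = 11148/(-47455 - 16/7) = 11148/(-332201/7) = 11148*(-7/332201) = -78036/332201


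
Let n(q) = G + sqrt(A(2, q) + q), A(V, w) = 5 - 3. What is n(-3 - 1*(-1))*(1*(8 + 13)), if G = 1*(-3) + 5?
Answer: 42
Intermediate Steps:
A(V, w) = 2
G = 2 (G = -3 + 5 = 2)
n(q) = 2 + sqrt(2 + q)
n(-3 - 1*(-1))*(1*(8 + 13)) = (2 + sqrt(2 + (-3 - 1*(-1))))*(1*(8 + 13)) = (2 + sqrt(2 + (-3 + 1)))*(1*21) = (2 + sqrt(2 - 2))*21 = (2 + sqrt(0))*21 = (2 + 0)*21 = 2*21 = 42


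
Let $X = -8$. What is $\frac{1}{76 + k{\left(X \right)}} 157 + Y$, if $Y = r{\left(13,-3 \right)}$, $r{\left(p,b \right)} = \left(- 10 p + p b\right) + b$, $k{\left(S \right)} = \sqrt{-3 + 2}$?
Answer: $- \frac{981712}{5777} - \frac{157 i}{5777} \approx -169.93 - 0.027177 i$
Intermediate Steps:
$k{\left(S \right)} = i$ ($k{\left(S \right)} = \sqrt{-1} = i$)
$r{\left(p,b \right)} = b - 10 p + b p$ ($r{\left(p,b \right)} = \left(- 10 p + b p\right) + b = b - 10 p + b p$)
$Y = -172$ ($Y = -3 - 130 - 39 = -172$)
$\frac{1}{76 + k{\left(X \right)}} 157 + Y = \frac{1}{76 + i} 157 - 172 = \frac{76 - i}{5777} \cdot 157 - 172 = \frac{157 \left(76 - i\right)}{5777} - 172 = -172 + \frac{157 \left(76 - i\right)}{5777}$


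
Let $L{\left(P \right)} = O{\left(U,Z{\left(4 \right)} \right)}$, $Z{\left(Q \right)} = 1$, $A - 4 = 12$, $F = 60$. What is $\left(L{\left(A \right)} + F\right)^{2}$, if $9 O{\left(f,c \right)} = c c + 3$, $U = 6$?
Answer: $\frac{295936}{81} \approx 3653.5$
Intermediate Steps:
$A = 16$ ($A = 4 + 12 = 16$)
$O{\left(f,c \right)} = \frac{1}{3} + \frac{c^{2}}{9}$ ($O{\left(f,c \right)} = \frac{c c + 3}{9} = \frac{c^{2} + 3}{9} = \frac{3 + c^{2}}{9} = \frac{1}{3} + \frac{c^{2}}{9}$)
$L{\left(P \right)} = \frac{4}{9}$ ($L{\left(P \right)} = \frac{1}{3} + \frac{1^{2}}{9} = \frac{1}{3} + \frac{1}{9} \cdot 1 = \frac{1}{3} + \frac{1}{9} = \frac{4}{9}$)
$\left(L{\left(A \right)} + F\right)^{2} = \left(\frac{4}{9} + 60\right)^{2} = \left(\frac{544}{9}\right)^{2} = \frac{295936}{81}$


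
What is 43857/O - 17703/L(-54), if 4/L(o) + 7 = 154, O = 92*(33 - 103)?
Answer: -4189812867/6440 ≈ -6.5059e+5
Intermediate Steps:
O = -6440 (O = 92*(-70) = -6440)
L(o) = 4/147 (L(o) = 4/(-7 + 154) = 4/147)
43857/O - 17703/L(-54) = 43857/(-6440) - 17703/4/147 = 43857*(-1/6440) - 17703*147/4 = -43857/6440 - 2602341/4 = -4189812867/6440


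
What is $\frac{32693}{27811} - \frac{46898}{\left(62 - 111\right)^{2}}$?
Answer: $- \frac{175112055}{9539173} \approx -18.357$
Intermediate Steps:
$\frac{32693}{27811} - \frac{46898}{\left(62 - 111\right)^{2}} = 32693 \cdot \frac{1}{27811} - \frac{46898}{\left(-49\right)^{2}} = \frac{32693}{27811} - \frac{46898}{2401} = - \frac{175112055}{9539173}$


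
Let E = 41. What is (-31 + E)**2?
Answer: 100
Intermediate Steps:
(-31 + E)**2 = (-31 + 41)**2 = 10**2 = 100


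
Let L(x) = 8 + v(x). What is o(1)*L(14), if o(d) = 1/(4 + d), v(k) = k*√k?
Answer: 8/5 + 14*√14/5 ≈ 12.077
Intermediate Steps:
v(k) = k^(3/2)
L(x) = 8 + x^(3/2)
o(1)*L(14) = (8 + 14^(3/2))/(4 + 1) = (8 + 14*√14)/5 = 8/5 + 14*√14/5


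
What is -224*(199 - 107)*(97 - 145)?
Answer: 989184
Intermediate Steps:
-224*(199 - 107)*(97 - 145) = -20608*(-48) = -224*(-4416) = 989184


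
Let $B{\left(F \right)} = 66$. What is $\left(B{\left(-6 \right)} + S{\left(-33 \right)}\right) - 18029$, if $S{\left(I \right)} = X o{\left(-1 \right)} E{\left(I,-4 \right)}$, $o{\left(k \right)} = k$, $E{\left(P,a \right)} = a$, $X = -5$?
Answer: $-17983$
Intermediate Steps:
$S{\left(I \right)} = -20$ ($S{\left(I \right)} = \left(-5\right) \left(-1\right) \left(-4\right) = 5 \left(-4\right) = -20$)
$\left(B{\left(-6 \right)} + S{\left(-33 \right)}\right) - 18029 = \left(66 - 20\right) - 18029 = 46 - 18029 = -17983$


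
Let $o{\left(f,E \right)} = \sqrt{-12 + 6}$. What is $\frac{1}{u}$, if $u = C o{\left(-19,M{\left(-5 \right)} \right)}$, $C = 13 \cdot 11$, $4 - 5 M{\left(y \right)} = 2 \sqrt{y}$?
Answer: $- \frac{i \sqrt{6}}{858} \approx - 0.0028549 i$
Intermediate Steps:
$M{\left(y \right)} = \frac{4}{5} - \frac{2 \sqrt{y}}{5}$
$o{\left(f,E \right)} = i \sqrt{6}$ ($o{\left(f,E \right)} = \sqrt{-6} = i \sqrt{6}$)
$C = 143$
$u = 143 i \sqrt{6} \approx 350.28 i$
$\frac{1}{u} = \frac{1}{143 i \sqrt{6}} = - \frac{i \sqrt{6}}{858}$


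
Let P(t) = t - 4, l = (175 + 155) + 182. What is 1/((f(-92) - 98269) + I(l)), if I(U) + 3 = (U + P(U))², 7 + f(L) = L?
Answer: 1/942029 ≈ 1.0615e-6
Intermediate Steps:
f(L) = -7 + L
l = 512 (l = 330 + 182 = 512)
P(t) = -4 + t
I(U) = -3 + (-4 + 2*U)² (I(U) = -3 + (U + (-4 + U))² = -3 + (-4 + 2*U)²)
1/((f(-92) - 98269) + I(l)) = 1/(((-7 - 92) - 98269) + (-3 + 4*(-2 + 512)²)) = 1/((-99 - 98269) + (-3 + 4*510²)) = 1/(-98368 + (-3 + 4*260100)) = 1/(-98368 + (-3 + 1040400)) = 1/(-98368 + 1040397) = 1/942029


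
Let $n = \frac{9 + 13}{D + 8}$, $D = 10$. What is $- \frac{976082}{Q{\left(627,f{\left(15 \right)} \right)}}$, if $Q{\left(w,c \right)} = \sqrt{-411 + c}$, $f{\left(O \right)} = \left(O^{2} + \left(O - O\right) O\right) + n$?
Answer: $\frac{2928246 i \sqrt{1663}}{1663} \approx 71806.0 i$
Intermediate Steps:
$n = \frac{11}{9}$ ($n = \frac{9 + 13}{10 + 8} = \frac{22}{18} = 22 \cdot \frac{1}{18} = \frac{11}{9} \approx 1.2222$)
$f{\left(O \right)} = \frac{11}{9} + O^{2}$ ($f{\left(O \right)} = \left(O^{2} + \left(O - O\right) O\right) + \frac{11}{9} = \left(O^{2} + 0 O\right) + \frac{11}{9} = \left(O^{2} + 0\right) + \frac{11}{9} = O^{2} + \frac{11}{9} = \frac{11}{9} + O^{2}$)
$- \frac{976082}{Q{\left(627,f{\left(15 \right)} \right)}} = - \frac{976082}{\sqrt{-411 + \left(\frac{11}{9} + 15^{2}\right)}} = - \frac{976082}{\sqrt{-411 + \left(\frac{11}{9} + 225\right)}} = - \frac{976082}{\sqrt{-411 + \frac{2036}{9}}} = - \frac{976082}{\sqrt{- \frac{1663}{9}}} = - \frac{976082}{\frac{1}{3} i \sqrt{1663}} = - 976082 \left(- \frac{3 i \sqrt{1663}}{1663}\right) = \frac{2928246 i \sqrt{1663}}{1663}$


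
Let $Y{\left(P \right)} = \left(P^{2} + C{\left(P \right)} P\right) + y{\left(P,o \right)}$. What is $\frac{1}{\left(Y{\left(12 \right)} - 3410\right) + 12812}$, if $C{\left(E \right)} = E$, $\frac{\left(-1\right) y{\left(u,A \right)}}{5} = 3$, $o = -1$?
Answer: $\frac{1}{9675} \approx 0.00010336$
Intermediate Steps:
$y{\left(u,A \right)} = -15$ ($y{\left(u,A \right)} = \left(-5\right) 3 = -15$)
$Y{\left(P \right)} = -15 + 2 P^{2}$ ($Y{\left(P \right)} = \left(P^{2} + P P\right) - 15 = \left(P^{2} + P^{2}\right) - 15 = 2 P^{2} - 15 = -15 + 2 P^{2}$)
$\frac{1}{\left(Y{\left(12 \right)} - 3410\right) + 12812} = \frac{1}{\left(\left(-15 + 2 \cdot 12^{2}\right) - 3410\right) + 12812} = \frac{1}{\left(\left(-15 + 2 \cdot 144\right) - 3410\right) + 12812} = \frac{1}{\left(\left(-15 + 288\right) - 3410\right) + 12812} = \frac{1}{\left(273 - 3410\right) + 12812} = \frac{1}{-3137 + 12812} = \frac{1}{9675}$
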